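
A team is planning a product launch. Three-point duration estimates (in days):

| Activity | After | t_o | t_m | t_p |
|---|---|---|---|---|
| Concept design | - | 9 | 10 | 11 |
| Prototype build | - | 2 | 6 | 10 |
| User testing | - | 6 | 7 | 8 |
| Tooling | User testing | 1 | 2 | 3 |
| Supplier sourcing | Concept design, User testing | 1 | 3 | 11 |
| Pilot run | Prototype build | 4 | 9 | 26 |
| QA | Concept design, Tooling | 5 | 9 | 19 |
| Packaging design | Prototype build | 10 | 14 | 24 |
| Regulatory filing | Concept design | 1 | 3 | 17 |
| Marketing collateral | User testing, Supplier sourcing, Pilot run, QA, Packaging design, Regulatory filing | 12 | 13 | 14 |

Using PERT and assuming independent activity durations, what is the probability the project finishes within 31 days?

0.134

te_Concept design = (9 + 4·10 + 11)/6 = 60/6 = 10; σ²_Concept design = ((11−9)/6)² = 0.111
te_Prototype build = (2 + 4·6 + 10)/6 = 36/6 = 6; σ²_Prototype build = ((10−2)/6)² = 1.778
te_User testing = (6 + 4·7 + 8)/6 = 42/6 = 7; σ²_User testing = ((8−6)/6)² = 0.111
te_Tooling = (1 + 4·2 + 3)/6 = 12/6 = 2; σ²_Tooling = ((3−1)/6)² = 0.111
te_Supplier sourcing = (1 + 4·3 + 11)/6 = 24/6 = 4; σ²_Supplier sourcing = ((11−1)/6)² = 2.778
te_Pilot run = (4 + 4·9 + 26)/6 = 66/6 = 11; σ²_Pilot run = ((26−4)/6)² = 13.444
te_QA = (5 + 4·9 + 19)/6 = 60/6 = 10; σ²_QA = ((19−5)/6)² = 5.444
te_Packaging design = (10 + 4·14 + 24)/6 = 90/6 = 15; σ²_Packaging design = ((24−10)/6)² = 5.444
te_Regulatory filing = (1 + 4·3 + 17)/6 = 30/6 = 5; σ²_Regulatory filing = ((17−1)/6)² = 7.111
te_Marketing collateral = (12 + 4·13 + 14)/6 = 78/6 = 13; σ²_Marketing collateral = ((14−12)/6)² = 0.111

Forward pass:
ES_Concept design = 0; EF_Concept design = 10
ES_Prototype build = 0; EF_Prototype build = 6
ES_User testing = 0; EF_User testing = 7
ES_Tooling = 7; EF_Tooling = 7+2 = 9
ES_Supplier sourcing = max(EF_Concept design=10, EF_User testing=7) = 10; EF_Supplier sourcing = 10+4 = 14
ES_Pilot run = 6; EF_Pilot run = 6+11 = 17
ES_QA = max(EF_Concept design=10, EF_Tooling=9) = 10; EF_QA = 10+10 = 20
ES_Packaging design = 6; EF_Packaging design = 6+15 = 21
ES_Regulatory filing = 10; EF_Regulatory filing = 10+5 = 15
ES_Marketing collateral = max(EF_User testing=7, EF_Supplier sourcing=14, EF_Pilot run=17, EF_QA=20, EF_Packaging design=21, EF_Regulatory filing=15) = 21; EF_Marketing collateral = 21+13 = 34
Expected project duration μ = 34 days. Critical path: Prototype build → Packaging design → Marketing collateral.

Variance along critical path = 1.778 + 5.444 + 0.111 = 7.333; σ = √7.333 = 2.708 days.
Z = (31 − 34) / 2.708 = -1.108
P(T ≤ 31) = Φ(-1.108) ≈ 0.134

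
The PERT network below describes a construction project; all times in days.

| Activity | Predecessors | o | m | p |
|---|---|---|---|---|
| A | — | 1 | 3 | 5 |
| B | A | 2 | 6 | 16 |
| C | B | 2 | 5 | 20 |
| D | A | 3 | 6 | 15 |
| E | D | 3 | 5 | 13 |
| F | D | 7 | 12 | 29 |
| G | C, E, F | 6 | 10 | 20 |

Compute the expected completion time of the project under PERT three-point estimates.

35 days

te_A = (1 + 4·3 + 5)/6 = 18/6 = 3
te_B = (2 + 4·6 + 16)/6 = 42/6 = 7
te_C = (2 + 4·5 + 20)/6 = 42/6 = 7
te_D = (3 + 4·6 + 15)/6 = 42/6 = 7
te_E = (3 + 4·5 + 13)/6 = 36/6 = 6
te_F = (7 + 4·12 + 29)/6 = 84/6 = 14
te_G = (6 + 4·10 + 20)/6 = 66/6 = 11

Forward pass:
ES_A = 0; EF_A = 3
ES_B = 3; EF_B = 3+7 = 10
ES_C = 10; EF_C = 10+7 = 17
ES_D = 3; EF_D = 3+7 = 10
ES_E = 10; EF_E = 10+6 = 16
ES_F = 10; EF_F = 10+14 = 24
ES_G = max(EF_C=17, EF_E=16, EF_F=24) = 24; EF_G = 24+11 = 35
Expected project duration μ = 35 days. Critical path: A → D → F → G.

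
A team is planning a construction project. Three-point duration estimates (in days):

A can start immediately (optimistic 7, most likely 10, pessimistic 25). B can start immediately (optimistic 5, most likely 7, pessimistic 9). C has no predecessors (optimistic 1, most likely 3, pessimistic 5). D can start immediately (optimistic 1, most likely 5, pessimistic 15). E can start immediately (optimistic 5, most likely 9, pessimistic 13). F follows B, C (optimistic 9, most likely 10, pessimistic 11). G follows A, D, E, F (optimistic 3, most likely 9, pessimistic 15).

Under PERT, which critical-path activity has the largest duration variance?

G

te_A = (7 + 4·10 + 25)/6 = 72/6 = 12; σ²_A = ((25−7)/6)² = 9.000
te_B = (5 + 4·7 + 9)/6 = 42/6 = 7; σ²_B = ((9−5)/6)² = 0.444
te_C = (1 + 4·3 + 5)/6 = 18/6 = 3; σ²_C = ((5−1)/6)² = 0.444
te_D = (1 + 4·5 + 15)/6 = 36/6 = 6; σ²_D = ((15−1)/6)² = 5.444
te_E = (5 + 4·9 + 13)/6 = 54/6 = 9; σ²_E = ((13−5)/6)² = 1.778
te_F = (9 + 4·10 + 11)/6 = 60/6 = 10; σ²_F = ((11−9)/6)² = 0.111
te_G = (3 + 4·9 + 15)/6 = 54/6 = 9; σ²_G = ((15−3)/6)² = 4.000

Forward pass:
ES_A = 0; EF_A = 12
ES_B = 0; EF_B = 7
ES_C = 0; EF_C = 3
ES_D = 0; EF_D = 6
ES_E = 0; EF_E = 9
ES_F = max(EF_B=7, EF_C=3) = 7; EF_F = 7+10 = 17
ES_G = max(EF_A=12, EF_D=6, EF_E=9, EF_F=17) = 17; EF_G = 17+9 = 26
Expected project duration μ = 26 days. Critical path: B → F → G.

Variances on critical path: σ²_B=0.444, σ²_F=0.111, σ²_G=4.000.
Largest is σ²_G = 4.000.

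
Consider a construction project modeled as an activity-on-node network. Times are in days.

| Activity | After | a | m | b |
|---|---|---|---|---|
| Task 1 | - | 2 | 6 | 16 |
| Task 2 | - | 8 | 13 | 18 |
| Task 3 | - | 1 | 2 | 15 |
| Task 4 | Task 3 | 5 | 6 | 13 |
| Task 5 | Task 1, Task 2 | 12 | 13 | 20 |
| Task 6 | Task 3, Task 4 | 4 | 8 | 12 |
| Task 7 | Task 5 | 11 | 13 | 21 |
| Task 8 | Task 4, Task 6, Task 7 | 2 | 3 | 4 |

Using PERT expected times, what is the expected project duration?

te_Task 1 = (2 + 4·6 + 16)/6 = 42/6 = 7
te_Task 2 = (8 + 4·13 + 18)/6 = 78/6 = 13
te_Task 3 = (1 + 4·2 + 15)/6 = 24/6 = 4
te_Task 4 = (5 + 4·6 + 13)/6 = 42/6 = 7
te_Task 5 = (12 + 4·13 + 20)/6 = 84/6 = 14
te_Task 6 = (4 + 4·8 + 12)/6 = 48/6 = 8
te_Task 7 = (11 + 4·13 + 21)/6 = 84/6 = 14
te_Task 8 = (2 + 4·3 + 4)/6 = 18/6 = 3

Forward pass:
ES_Task 1 = 0; EF_Task 1 = 7
ES_Task 2 = 0; EF_Task 2 = 13
ES_Task 3 = 0; EF_Task 3 = 4
ES_Task 4 = 4; EF_Task 4 = 4+7 = 11
ES_Task 5 = max(EF_Task 1=7, EF_Task 2=13) = 13; EF_Task 5 = 13+14 = 27
ES_Task 6 = max(EF_Task 3=4, EF_Task 4=11) = 11; EF_Task 6 = 11+8 = 19
ES_Task 7 = 27; EF_Task 7 = 27+14 = 41
ES_Task 8 = max(EF_Task 4=11, EF_Task 6=19, EF_Task 7=41) = 41; EF_Task 8 = 41+3 = 44
Expected project duration μ = 44 days. Critical path: Task 2 → Task 5 → Task 7 → Task 8.

44 days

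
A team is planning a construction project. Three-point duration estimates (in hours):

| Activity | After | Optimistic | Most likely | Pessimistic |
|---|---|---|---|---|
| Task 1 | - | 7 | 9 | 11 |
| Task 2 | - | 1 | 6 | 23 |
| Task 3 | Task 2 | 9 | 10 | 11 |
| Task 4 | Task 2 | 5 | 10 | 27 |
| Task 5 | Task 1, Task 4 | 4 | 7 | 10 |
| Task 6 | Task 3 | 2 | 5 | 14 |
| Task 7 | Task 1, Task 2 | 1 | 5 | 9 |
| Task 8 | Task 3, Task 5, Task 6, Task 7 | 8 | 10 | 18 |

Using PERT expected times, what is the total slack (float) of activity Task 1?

te_Task 1 = (7 + 4·9 + 11)/6 = 54/6 = 9
te_Task 2 = (1 + 4·6 + 23)/6 = 48/6 = 8
te_Task 3 = (9 + 4·10 + 11)/6 = 60/6 = 10
te_Task 4 = (5 + 4·10 + 27)/6 = 72/6 = 12
te_Task 5 = (4 + 4·7 + 10)/6 = 42/6 = 7
te_Task 6 = (2 + 4·5 + 14)/6 = 36/6 = 6
te_Task 7 = (1 + 4·5 + 9)/6 = 30/6 = 5
te_Task 8 = (8 + 4·10 + 18)/6 = 66/6 = 11

Forward pass:
ES_Task 1 = 0; EF_Task 1 = 9
ES_Task 2 = 0; EF_Task 2 = 8
ES_Task 3 = 8; EF_Task 3 = 8+10 = 18
ES_Task 4 = 8; EF_Task 4 = 8+12 = 20
ES_Task 5 = max(EF_Task 1=9, EF_Task 4=20) = 20; EF_Task 5 = 20+7 = 27
ES_Task 6 = 18; EF_Task 6 = 18+6 = 24
ES_Task 7 = max(EF_Task 1=9, EF_Task 2=8) = 9; EF_Task 7 = 9+5 = 14
ES_Task 8 = max(EF_Task 3=18, EF_Task 5=27, EF_Task 6=24, EF_Task 7=14) = 27; EF_Task 8 = 27+11 = 38
Expected project duration μ = 38 hours. Critical path: Task 2 → Task 4 → Task 5 → Task 8.

Backward pass:
LF_Task 8 = 38; LS_Task 8 = 38−11 = 27
LF_Task 7 = LS_Task 8 = 27; LS_Task 7 = 27−5 = 22
LF_Task 6 = LS_Task 8 = 27; LS_Task 6 = 27−6 = 21
LF_Task 5 = LS_Task 8 = 27; LS_Task 5 = 27−7 = 20
LF_Task 4 = LS_Task 5 = 20; LS_Task 4 = 20−12 = 8
LF_Task 3 = min(LS_Task 6=21, LS_Task 8=27) = 21; LS_Task 3 = 21−10 = 11
LF_Task 2 = min(LS_Task 3=11, LS_Task 4=8, LS_Task 7=22) = 8; LS_Task 2 = 8−8 = 0
LF_Task 1 = min(LS_Task 5=20, LS_Task 7=22) = 20; LS_Task 1 = 20−9 = 11
Slack_Task 1 = LS_Task 1 − ES_Task 1 = 11 − 0 = 11

11 hours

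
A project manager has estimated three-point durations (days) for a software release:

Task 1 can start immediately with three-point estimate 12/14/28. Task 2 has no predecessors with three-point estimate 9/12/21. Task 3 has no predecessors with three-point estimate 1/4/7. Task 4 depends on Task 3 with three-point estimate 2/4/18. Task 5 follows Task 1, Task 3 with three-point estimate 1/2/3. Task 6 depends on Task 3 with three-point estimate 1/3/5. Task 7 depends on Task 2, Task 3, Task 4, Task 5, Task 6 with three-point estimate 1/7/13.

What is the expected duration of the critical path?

te_Task 1 = (12 + 4·14 + 28)/6 = 96/6 = 16
te_Task 2 = (9 + 4·12 + 21)/6 = 78/6 = 13
te_Task 3 = (1 + 4·4 + 7)/6 = 24/6 = 4
te_Task 4 = (2 + 4·4 + 18)/6 = 36/6 = 6
te_Task 5 = (1 + 4·2 + 3)/6 = 12/6 = 2
te_Task 6 = (1 + 4·3 + 5)/6 = 18/6 = 3
te_Task 7 = (1 + 4·7 + 13)/6 = 42/6 = 7

Forward pass:
ES_Task 1 = 0; EF_Task 1 = 16
ES_Task 2 = 0; EF_Task 2 = 13
ES_Task 3 = 0; EF_Task 3 = 4
ES_Task 4 = 4; EF_Task 4 = 4+6 = 10
ES_Task 5 = max(EF_Task 1=16, EF_Task 3=4) = 16; EF_Task 5 = 16+2 = 18
ES_Task 6 = 4; EF_Task 6 = 4+3 = 7
ES_Task 7 = max(EF_Task 2=13, EF_Task 3=4, EF_Task 4=10, EF_Task 5=18, EF_Task 6=7) = 18; EF_Task 7 = 18+7 = 25
Expected project duration μ = 25 days. Critical path: Task 1 → Task 5 → Task 7.

25 days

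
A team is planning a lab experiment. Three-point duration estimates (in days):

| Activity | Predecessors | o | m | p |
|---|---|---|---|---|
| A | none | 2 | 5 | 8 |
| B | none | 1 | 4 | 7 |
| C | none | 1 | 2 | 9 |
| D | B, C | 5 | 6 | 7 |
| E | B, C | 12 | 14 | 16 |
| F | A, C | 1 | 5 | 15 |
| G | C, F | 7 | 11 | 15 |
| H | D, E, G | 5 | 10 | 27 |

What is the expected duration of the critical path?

te_A = (2 + 4·5 + 8)/6 = 30/6 = 5
te_B = (1 + 4·4 + 7)/6 = 24/6 = 4
te_C = (1 + 4·2 + 9)/6 = 18/6 = 3
te_D = (5 + 4·6 + 7)/6 = 36/6 = 6
te_E = (12 + 4·14 + 16)/6 = 84/6 = 14
te_F = (1 + 4·5 + 15)/6 = 36/6 = 6
te_G = (7 + 4·11 + 15)/6 = 66/6 = 11
te_H = (5 + 4·10 + 27)/6 = 72/6 = 12

Forward pass:
ES_A = 0; EF_A = 5
ES_B = 0; EF_B = 4
ES_C = 0; EF_C = 3
ES_D = max(EF_B=4, EF_C=3) = 4; EF_D = 4+6 = 10
ES_E = max(EF_B=4, EF_C=3) = 4; EF_E = 4+14 = 18
ES_F = max(EF_A=5, EF_C=3) = 5; EF_F = 5+6 = 11
ES_G = max(EF_C=3, EF_F=11) = 11; EF_G = 11+11 = 22
ES_H = max(EF_D=10, EF_E=18, EF_G=22) = 22; EF_H = 22+12 = 34
Expected project duration μ = 34 days. Critical path: A → F → G → H.

34 days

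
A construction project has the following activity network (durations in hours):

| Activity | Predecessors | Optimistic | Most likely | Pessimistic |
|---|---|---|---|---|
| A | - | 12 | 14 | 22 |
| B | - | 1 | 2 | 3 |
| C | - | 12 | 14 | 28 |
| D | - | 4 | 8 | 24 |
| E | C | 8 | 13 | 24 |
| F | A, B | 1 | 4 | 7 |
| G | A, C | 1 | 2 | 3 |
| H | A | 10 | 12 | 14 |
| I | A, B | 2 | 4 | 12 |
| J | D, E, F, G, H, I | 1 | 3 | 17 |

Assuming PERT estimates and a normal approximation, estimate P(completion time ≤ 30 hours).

0.140

te_A = (12 + 4·14 + 22)/6 = 90/6 = 15; σ²_A = ((22−12)/6)² = 2.778
te_B = (1 + 4·2 + 3)/6 = 12/6 = 2; σ²_B = ((3−1)/6)² = 0.111
te_C = (12 + 4·14 + 28)/6 = 96/6 = 16; σ²_C = ((28−12)/6)² = 7.111
te_D = (4 + 4·8 + 24)/6 = 60/6 = 10; σ²_D = ((24−4)/6)² = 11.111
te_E = (8 + 4·13 + 24)/6 = 84/6 = 14; σ²_E = ((24−8)/6)² = 7.111
te_F = (1 + 4·4 + 7)/6 = 24/6 = 4; σ²_F = ((7−1)/6)² = 1.000
te_G = (1 + 4·2 + 3)/6 = 12/6 = 2; σ²_G = ((3−1)/6)² = 0.111
te_H = (10 + 4·12 + 14)/6 = 72/6 = 12; σ²_H = ((14−10)/6)² = 0.444
te_I = (2 + 4·4 + 12)/6 = 30/6 = 5; σ²_I = ((12−2)/6)² = 2.778
te_J = (1 + 4·3 + 17)/6 = 30/6 = 5; σ²_J = ((17−1)/6)² = 7.111

Forward pass:
ES_A = 0; EF_A = 15
ES_B = 0; EF_B = 2
ES_C = 0; EF_C = 16
ES_D = 0; EF_D = 10
ES_E = 16; EF_E = 16+14 = 30
ES_F = max(EF_A=15, EF_B=2) = 15; EF_F = 15+4 = 19
ES_G = max(EF_A=15, EF_C=16) = 16; EF_G = 16+2 = 18
ES_H = 15; EF_H = 15+12 = 27
ES_I = max(EF_A=15, EF_B=2) = 15; EF_I = 15+5 = 20
ES_J = max(EF_D=10, EF_E=30, EF_F=19, EF_G=18, EF_H=27, EF_I=20) = 30; EF_J = 30+5 = 35
Expected project duration μ = 35 hours. Critical path: C → E → J.

Variance along critical path = 7.111 + 7.111 + 7.111 = 21.333; σ = √21.333 = 4.619 hours.
Z = (30 − 35) / 4.619 = -1.083
P(T ≤ 30) = Φ(-1.083) ≈ 0.140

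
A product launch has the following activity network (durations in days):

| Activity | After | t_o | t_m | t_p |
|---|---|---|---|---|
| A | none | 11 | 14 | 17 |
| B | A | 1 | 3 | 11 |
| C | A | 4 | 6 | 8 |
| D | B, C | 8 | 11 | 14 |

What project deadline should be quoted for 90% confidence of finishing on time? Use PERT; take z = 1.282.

te_A = (11 + 4·14 + 17)/6 = 84/6 = 14; σ²_A = ((17−11)/6)² = 1.000
te_B = (1 + 4·3 + 11)/6 = 24/6 = 4; σ²_B = ((11−1)/6)² = 2.778
te_C = (4 + 4·6 + 8)/6 = 36/6 = 6; σ²_C = ((8−4)/6)² = 0.444
te_D = (8 + 4·11 + 14)/6 = 66/6 = 11; σ²_D = ((14−8)/6)² = 1.000

Forward pass:
ES_A = 0; EF_A = 14
ES_B = 14; EF_B = 14+4 = 18
ES_C = 14; EF_C = 14+6 = 20
ES_D = max(EF_B=18, EF_C=20) = 20; EF_D = 20+11 = 31
Expected project duration μ = 31 days. Critical path: A → C → D.

Variance along critical path = 1.000 + 0.444 + 1.000 = 2.444; σ = 1.563 days.
D = μ + z·σ = 31 + 1.282·1.563 = 33.0 days

33.0 days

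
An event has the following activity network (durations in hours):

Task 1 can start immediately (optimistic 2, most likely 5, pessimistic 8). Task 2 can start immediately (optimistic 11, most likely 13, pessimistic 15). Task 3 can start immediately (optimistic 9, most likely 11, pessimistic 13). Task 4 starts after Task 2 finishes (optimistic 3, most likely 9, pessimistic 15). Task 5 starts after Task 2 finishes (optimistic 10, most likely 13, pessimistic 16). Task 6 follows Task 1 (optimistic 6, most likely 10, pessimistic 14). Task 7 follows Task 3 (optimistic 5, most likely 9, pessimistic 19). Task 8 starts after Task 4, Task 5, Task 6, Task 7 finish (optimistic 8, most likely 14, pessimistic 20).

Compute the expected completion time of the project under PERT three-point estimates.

te_Task 1 = (2 + 4·5 + 8)/6 = 30/6 = 5
te_Task 2 = (11 + 4·13 + 15)/6 = 78/6 = 13
te_Task 3 = (9 + 4·11 + 13)/6 = 66/6 = 11
te_Task 4 = (3 + 4·9 + 15)/6 = 54/6 = 9
te_Task 5 = (10 + 4·13 + 16)/6 = 78/6 = 13
te_Task 6 = (6 + 4·10 + 14)/6 = 60/6 = 10
te_Task 7 = (5 + 4·9 + 19)/6 = 60/6 = 10
te_Task 8 = (8 + 4·14 + 20)/6 = 84/6 = 14

Forward pass:
ES_Task 1 = 0; EF_Task 1 = 5
ES_Task 2 = 0; EF_Task 2 = 13
ES_Task 3 = 0; EF_Task 3 = 11
ES_Task 4 = 13; EF_Task 4 = 13+9 = 22
ES_Task 5 = 13; EF_Task 5 = 13+13 = 26
ES_Task 6 = 5; EF_Task 6 = 5+10 = 15
ES_Task 7 = 11; EF_Task 7 = 11+10 = 21
ES_Task 8 = max(EF_Task 4=22, EF_Task 5=26, EF_Task 6=15, EF_Task 7=21) = 26; EF_Task 8 = 26+14 = 40
Expected project duration μ = 40 hours. Critical path: Task 2 → Task 5 → Task 8.

40 hours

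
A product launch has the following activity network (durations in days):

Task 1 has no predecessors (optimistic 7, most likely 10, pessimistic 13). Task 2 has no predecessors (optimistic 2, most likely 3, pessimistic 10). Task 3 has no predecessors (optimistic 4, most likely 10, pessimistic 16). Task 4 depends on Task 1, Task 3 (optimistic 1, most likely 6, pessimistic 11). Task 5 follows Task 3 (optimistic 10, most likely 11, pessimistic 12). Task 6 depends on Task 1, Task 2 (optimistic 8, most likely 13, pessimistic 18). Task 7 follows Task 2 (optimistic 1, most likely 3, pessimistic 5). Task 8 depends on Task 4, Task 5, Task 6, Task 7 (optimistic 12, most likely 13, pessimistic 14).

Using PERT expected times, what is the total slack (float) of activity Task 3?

te_Task 1 = (7 + 4·10 + 13)/6 = 60/6 = 10
te_Task 2 = (2 + 4·3 + 10)/6 = 24/6 = 4
te_Task 3 = (4 + 4·10 + 16)/6 = 60/6 = 10
te_Task 4 = (1 + 4·6 + 11)/6 = 36/6 = 6
te_Task 5 = (10 + 4·11 + 12)/6 = 66/6 = 11
te_Task 6 = (8 + 4·13 + 18)/6 = 78/6 = 13
te_Task 7 = (1 + 4·3 + 5)/6 = 18/6 = 3
te_Task 8 = (12 + 4·13 + 14)/6 = 78/6 = 13

Forward pass:
ES_Task 1 = 0; EF_Task 1 = 10
ES_Task 2 = 0; EF_Task 2 = 4
ES_Task 3 = 0; EF_Task 3 = 10
ES_Task 4 = max(EF_Task 1=10, EF_Task 3=10) = 10; EF_Task 4 = 10+6 = 16
ES_Task 5 = 10; EF_Task 5 = 10+11 = 21
ES_Task 6 = max(EF_Task 1=10, EF_Task 2=4) = 10; EF_Task 6 = 10+13 = 23
ES_Task 7 = 4; EF_Task 7 = 4+3 = 7
ES_Task 8 = max(EF_Task 4=16, EF_Task 5=21, EF_Task 6=23, EF_Task 7=7) = 23; EF_Task 8 = 23+13 = 36
Expected project duration μ = 36 days. Critical path: Task 1 → Task 6 → Task 8.

Backward pass:
LF_Task 8 = 36; LS_Task 8 = 36−13 = 23
LF_Task 7 = LS_Task 8 = 23; LS_Task 7 = 23−3 = 20
LF_Task 6 = LS_Task 8 = 23; LS_Task 6 = 23−13 = 10
LF_Task 5 = LS_Task 8 = 23; LS_Task 5 = 23−11 = 12
LF_Task 4 = LS_Task 8 = 23; LS_Task 4 = 23−6 = 17
LF_Task 3 = min(LS_Task 4=17, LS_Task 5=12) = 12; LS_Task 3 = 12−10 = 2
LF_Task 2 = min(LS_Task 6=10, LS_Task 7=20) = 10; LS_Task 2 = 10−4 = 6
LF_Task 1 = min(LS_Task 4=17, LS_Task 6=10) = 10; LS_Task 1 = 10−10 = 0
Slack_Task 3 = LS_Task 3 − ES_Task 3 = 2 − 0 = 2

2 days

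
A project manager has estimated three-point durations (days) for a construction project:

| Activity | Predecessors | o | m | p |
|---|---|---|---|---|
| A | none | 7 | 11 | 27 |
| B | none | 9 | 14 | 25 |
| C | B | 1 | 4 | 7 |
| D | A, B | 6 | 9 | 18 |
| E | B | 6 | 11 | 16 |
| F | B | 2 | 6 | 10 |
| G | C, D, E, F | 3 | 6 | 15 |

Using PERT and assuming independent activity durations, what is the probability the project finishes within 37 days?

te_A = (7 + 4·11 + 27)/6 = 78/6 = 13; σ²_A = ((27−7)/6)² = 11.111
te_B = (9 + 4·14 + 25)/6 = 90/6 = 15; σ²_B = ((25−9)/6)² = 7.111
te_C = (1 + 4·4 + 7)/6 = 24/6 = 4; σ²_C = ((7−1)/6)² = 1.000
te_D = (6 + 4·9 + 18)/6 = 60/6 = 10; σ²_D = ((18−6)/6)² = 4.000
te_E = (6 + 4·11 + 16)/6 = 66/6 = 11; σ²_E = ((16−6)/6)² = 2.778
te_F = (2 + 4·6 + 10)/6 = 36/6 = 6; σ²_F = ((10−2)/6)² = 1.778
te_G = (3 + 4·6 + 15)/6 = 42/6 = 7; σ²_G = ((15−3)/6)² = 4.000

Forward pass:
ES_A = 0; EF_A = 13
ES_B = 0; EF_B = 15
ES_C = 15; EF_C = 15+4 = 19
ES_D = max(EF_A=13, EF_B=15) = 15; EF_D = 15+10 = 25
ES_E = 15; EF_E = 15+11 = 26
ES_F = 15; EF_F = 15+6 = 21
ES_G = max(EF_C=19, EF_D=25, EF_E=26, EF_F=21) = 26; EF_G = 26+7 = 33
Expected project duration μ = 33 days. Critical path: B → E → G.

Variance along critical path = 7.111 + 2.778 + 4.000 = 13.889; σ = √13.889 = 3.727 days.
Z = (37 − 33) / 3.727 = 1.073
P(T ≤ 37) = Φ(1.073) ≈ 0.858

0.858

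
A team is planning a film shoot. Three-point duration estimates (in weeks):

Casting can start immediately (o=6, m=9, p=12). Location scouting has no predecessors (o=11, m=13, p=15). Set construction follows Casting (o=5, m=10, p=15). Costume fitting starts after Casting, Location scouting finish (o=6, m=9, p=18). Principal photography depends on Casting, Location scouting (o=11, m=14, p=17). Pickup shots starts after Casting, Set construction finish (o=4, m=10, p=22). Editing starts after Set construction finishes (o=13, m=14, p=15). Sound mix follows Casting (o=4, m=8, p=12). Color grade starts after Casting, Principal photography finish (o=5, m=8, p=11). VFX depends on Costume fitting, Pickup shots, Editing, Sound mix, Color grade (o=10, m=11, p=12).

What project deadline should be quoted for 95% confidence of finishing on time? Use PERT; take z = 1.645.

te_Casting = (6 + 4·9 + 12)/6 = 54/6 = 9; σ²_Casting = ((12−6)/6)² = 1.000
te_Location scouting = (11 + 4·13 + 15)/6 = 78/6 = 13; σ²_Location scouting = ((15−11)/6)² = 0.444
te_Set construction = (5 + 4·10 + 15)/6 = 60/6 = 10; σ²_Set construction = ((15−5)/6)² = 2.778
te_Costume fitting = (6 + 4·9 + 18)/6 = 60/6 = 10; σ²_Costume fitting = ((18−6)/6)² = 4.000
te_Principal photography = (11 + 4·14 + 17)/6 = 84/6 = 14; σ²_Principal photography = ((17−11)/6)² = 1.000
te_Pickup shots = (4 + 4·10 + 22)/6 = 66/6 = 11; σ²_Pickup shots = ((22−4)/6)² = 9.000
te_Editing = (13 + 4·14 + 15)/6 = 84/6 = 14; σ²_Editing = ((15−13)/6)² = 0.111
te_Sound mix = (4 + 4·8 + 12)/6 = 48/6 = 8; σ²_Sound mix = ((12−4)/6)² = 1.778
te_Color grade = (5 + 4·8 + 11)/6 = 48/6 = 8; σ²_Color grade = ((11−5)/6)² = 1.000
te_VFX = (10 + 4·11 + 12)/6 = 66/6 = 11; σ²_VFX = ((12−10)/6)² = 0.111

Forward pass:
ES_Casting = 0; EF_Casting = 9
ES_Location scouting = 0; EF_Location scouting = 13
ES_Set construction = 9; EF_Set construction = 9+10 = 19
ES_Costume fitting = max(EF_Casting=9, EF_Location scouting=13) = 13; EF_Costume fitting = 13+10 = 23
ES_Principal photography = max(EF_Casting=9, EF_Location scouting=13) = 13; EF_Principal photography = 13+14 = 27
ES_Pickup shots = max(EF_Casting=9, EF_Set construction=19) = 19; EF_Pickup shots = 19+11 = 30
ES_Editing = 19; EF_Editing = 19+14 = 33
ES_Sound mix = 9; EF_Sound mix = 9+8 = 17
ES_Color grade = max(EF_Casting=9, EF_Principal photography=27) = 27; EF_Color grade = 27+8 = 35
ES_VFX = max(EF_Costume fitting=23, EF_Pickup shots=30, EF_Editing=33, EF_Sound mix=17, EF_Color grade=35) = 35; EF_VFX = 35+11 = 46
Expected project duration μ = 46 weeks. Critical path: Location scouting → Principal photography → Color grade → VFX.

Variance along critical path = 0.444 + 1.000 + 1.000 + 0.111 = 2.556; σ = 1.599 weeks.
D = μ + z·σ = 46 + 1.645·1.599 = 48.6 weeks

48.6 weeks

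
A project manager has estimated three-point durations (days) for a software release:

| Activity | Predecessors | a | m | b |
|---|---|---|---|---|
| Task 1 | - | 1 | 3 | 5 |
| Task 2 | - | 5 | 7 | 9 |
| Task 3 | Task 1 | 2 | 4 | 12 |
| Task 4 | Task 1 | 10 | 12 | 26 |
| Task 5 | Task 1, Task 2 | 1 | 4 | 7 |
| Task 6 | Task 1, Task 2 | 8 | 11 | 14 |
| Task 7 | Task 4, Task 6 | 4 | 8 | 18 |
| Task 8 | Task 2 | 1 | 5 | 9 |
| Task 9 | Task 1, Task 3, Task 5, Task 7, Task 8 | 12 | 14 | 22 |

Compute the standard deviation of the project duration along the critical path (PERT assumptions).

te_Task 1 = (1 + 4·3 + 5)/6 = 18/6 = 3; σ²_Task 1 = ((5−1)/6)² = 0.444
te_Task 2 = (5 + 4·7 + 9)/6 = 42/6 = 7; σ²_Task 2 = ((9−5)/6)² = 0.444
te_Task 3 = (2 + 4·4 + 12)/6 = 30/6 = 5; σ²_Task 3 = ((12−2)/6)² = 2.778
te_Task 4 = (10 + 4·12 + 26)/6 = 84/6 = 14; σ²_Task 4 = ((26−10)/6)² = 7.111
te_Task 5 = (1 + 4·4 + 7)/6 = 24/6 = 4; σ²_Task 5 = ((7−1)/6)² = 1.000
te_Task 6 = (8 + 4·11 + 14)/6 = 66/6 = 11; σ²_Task 6 = ((14−8)/6)² = 1.000
te_Task 7 = (4 + 4·8 + 18)/6 = 54/6 = 9; σ²_Task 7 = ((18−4)/6)² = 5.444
te_Task 8 = (1 + 4·5 + 9)/6 = 30/6 = 5; σ²_Task 8 = ((9−1)/6)² = 1.778
te_Task 9 = (12 + 4·14 + 22)/6 = 90/6 = 15; σ²_Task 9 = ((22−12)/6)² = 2.778

Forward pass:
ES_Task 1 = 0; EF_Task 1 = 3
ES_Task 2 = 0; EF_Task 2 = 7
ES_Task 3 = 3; EF_Task 3 = 3+5 = 8
ES_Task 4 = 3; EF_Task 4 = 3+14 = 17
ES_Task 5 = max(EF_Task 1=3, EF_Task 2=7) = 7; EF_Task 5 = 7+4 = 11
ES_Task 6 = max(EF_Task 1=3, EF_Task 2=7) = 7; EF_Task 6 = 7+11 = 18
ES_Task 7 = max(EF_Task 4=17, EF_Task 6=18) = 18; EF_Task 7 = 18+9 = 27
ES_Task 8 = 7; EF_Task 8 = 7+5 = 12
ES_Task 9 = max(EF_Task 1=3, EF_Task 3=8, EF_Task 5=11, EF_Task 7=27, EF_Task 8=12) = 27; EF_Task 9 = 27+15 = 42
Expected project duration μ = 42 days. Critical path: Task 2 → Task 6 → Task 7 → Task 9.

Variance along critical path = 0.444 + 1.000 + 5.444 + 2.778 = 9.667
σ = √9.667 = 3.109 days

3.11 days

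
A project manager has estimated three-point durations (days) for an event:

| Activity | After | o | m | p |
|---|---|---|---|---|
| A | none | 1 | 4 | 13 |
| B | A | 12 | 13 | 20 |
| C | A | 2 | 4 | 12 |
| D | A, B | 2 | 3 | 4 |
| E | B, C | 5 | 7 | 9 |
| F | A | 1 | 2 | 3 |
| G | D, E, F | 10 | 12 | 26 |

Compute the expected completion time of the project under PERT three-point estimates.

te_A = (1 + 4·4 + 13)/6 = 30/6 = 5
te_B = (12 + 4·13 + 20)/6 = 84/6 = 14
te_C = (2 + 4·4 + 12)/6 = 30/6 = 5
te_D = (2 + 4·3 + 4)/6 = 18/6 = 3
te_E = (5 + 4·7 + 9)/6 = 42/6 = 7
te_F = (1 + 4·2 + 3)/6 = 12/6 = 2
te_G = (10 + 4·12 + 26)/6 = 84/6 = 14

Forward pass:
ES_A = 0; EF_A = 5
ES_B = 5; EF_B = 5+14 = 19
ES_C = 5; EF_C = 5+5 = 10
ES_D = max(EF_A=5, EF_B=19) = 19; EF_D = 19+3 = 22
ES_E = max(EF_B=19, EF_C=10) = 19; EF_E = 19+7 = 26
ES_F = 5; EF_F = 5+2 = 7
ES_G = max(EF_D=22, EF_E=26, EF_F=7) = 26; EF_G = 26+14 = 40
Expected project duration μ = 40 days. Critical path: A → B → E → G.

40 days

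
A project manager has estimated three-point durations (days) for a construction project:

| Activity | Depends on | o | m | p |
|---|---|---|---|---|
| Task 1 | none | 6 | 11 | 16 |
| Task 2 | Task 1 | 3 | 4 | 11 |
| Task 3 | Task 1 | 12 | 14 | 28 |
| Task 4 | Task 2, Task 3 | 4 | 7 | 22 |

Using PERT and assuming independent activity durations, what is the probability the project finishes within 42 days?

0.916

te_Task 1 = (6 + 4·11 + 16)/6 = 66/6 = 11; σ²_Task 1 = ((16−6)/6)² = 2.778
te_Task 2 = (3 + 4·4 + 11)/6 = 30/6 = 5; σ²_Task 2 = ((11−3)/6)² = 1.778
te_Task 3 = (12 + 4·14 + 28)/6 = 96/6 = 16; σ²_Task 3 = ((28−12)/6)² = 7.111
te_Task 4 = (4 + 4·7 + 22)/6 = 54/6 = 9; σ²_Task 4 = ((22−4)/6)² = 9.000

Forward pass:
ES_Task 1 = 0; EF_Task 1 = 11
ES_Task 2 = 11; EF_Task 2 = 11+5 = 16
ES_Task 3 = 11; EF_Task 3 = 11+16 = 27
ES_Task 4 = max(EF_Task 2=16, EF_Task 3=27) = 27; EF_Task 4 = 27+9 = 36
Expected project duration μ = 36 days. Critical path: Task 1 → Task 3 → Task 4.

Variance along critical path = 2.778 + 7.111 + 9.000 = 18.889; σ = √18.889 = 4.346 days.
Z = (42 − 36) / 4.346 = 1.381
P(T ≤ 42) = Φ(1.381) ≈ 0.916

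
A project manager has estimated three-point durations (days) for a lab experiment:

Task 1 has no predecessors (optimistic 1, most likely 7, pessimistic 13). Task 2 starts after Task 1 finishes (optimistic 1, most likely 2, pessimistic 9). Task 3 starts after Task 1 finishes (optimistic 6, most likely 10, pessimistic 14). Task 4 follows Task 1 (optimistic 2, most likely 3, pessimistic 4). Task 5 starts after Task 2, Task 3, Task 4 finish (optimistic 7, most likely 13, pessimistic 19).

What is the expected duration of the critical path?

te_Task 1 = (1 + 4·7 + 13)/6 = 42/6 = 7
te_Task 2 = (1 + 4·2 + 9)/6 = 18/6 = 3
te_Task 3 = (6 + 4·10 + 14)/6 = 60/6 = 10
te_Task 4 = (2 + 4·3 + 4)/6 = 18/6 = 3
te_Task 5 = (7 + 4·13 + 19)/6 = 78/6 = 13

Forward pass:
ES_Task 1 = 0; EF_Task 1 = 7
ES_Task 2 = 7; EF_Task 2 = 7+3 = 10
ES_Task 3 = 7; EF_Task 3 = 7+10 = 17
ES_Task 4 = 7; EF_Task 4 = 7+3 = 10
ES_Task 5 = max(EF_Task 2=10, EF_Task 3=17, EF_Task 4=10) = 17; EF_Task 5 = 17+13 = 30
Expected project duration μ = 30 days. Critical path: Task 1 → Task 3 → Task 5.

30 days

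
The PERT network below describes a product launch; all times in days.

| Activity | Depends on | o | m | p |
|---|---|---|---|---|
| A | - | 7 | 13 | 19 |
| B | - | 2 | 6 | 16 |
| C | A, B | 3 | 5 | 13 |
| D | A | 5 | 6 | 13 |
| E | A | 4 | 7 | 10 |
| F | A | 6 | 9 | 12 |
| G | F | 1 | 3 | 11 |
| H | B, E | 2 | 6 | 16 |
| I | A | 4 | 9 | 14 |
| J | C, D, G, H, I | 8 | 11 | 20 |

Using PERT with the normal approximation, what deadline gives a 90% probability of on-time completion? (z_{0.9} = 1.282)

te_A = (7 + 4·13 + 19)/6 = 78/6 = 13; σ²_A = ((19−7)/6)² = 4.000
te_B = (2 + 4·6 + 16)/6 = 42/6 = 7; σ²_B = ((16−2)/6)² = 5.444
te_C = (3 + 4·5 + 13)/6 = 36/6 = 6; σ²_C = ((13−3)/6)² = 2.778
te_D = (5 + 4·6 + 13)/6 = 42/6 = 7; σ²_D = ((13−5)/6)² = 1.778
te_E = (4 + 4·7 + 10)/6 = 42/6 = 7; σ²_E = ((10−4)/6)² = 1.000
te_F = (6 + 4·9 + 12)/6 = 54/6 = 9; σ²_F = ((12−6)/6)² = 1.000
te_G = (1 + 4·3 + 11)/6 = 24/6 = 4; σ²_G = ((11−1)/6)² = 2.778
te_H = (2 + 4·6 + 16)/6 = 42/6 = 7; σ²_H = ((16−2)/6)² = 5.444
te_I = (4 + 4·9 + 14)/6 = 54/6 = 9; σ²_I = ((14−4)/6)² = 2.778
te_J = (8 + 4·11 + 20)/6 = 72/6 = 12; σ²_J = ((20−8)/6)² = 4.000

Forward pass:
ES_A = 0; EF_A = 13
ES_B = 0; EF_B = 7
ES_C = max(EF_A=13, EF_B=7) = 13; EF_C = 13+6 = 19
ES_D = 13; EF_D = 13+7 = 20
ES_E = 13; EF_E = 13+7 = 20
ES_F = 13; EF_F = 13+9 = 22
ES_G = 22; EF_G = 22+4 = 26
ES_H = max(EF_B=7, EF_E=20) = 20; EF_H = 20+7 = 27
ES_I = 13; EF_I = 13+9 = 22
ES_J = max(EF_C=19, EF_D=20, EF_G=26, EF_H=27, EF_I=22) = 27; EF_J = 27+12 = 39
Expected project duration μ = 39 days. Critical path: A → E → H → J.

Variance along critical path = 4.000 + 1.000 + 5.444 + 4.000 = 14.444; σ = 3.801 days.
D = μ + z·σ = 39 + 1.282·3.801 = 43.9 days

43.9 days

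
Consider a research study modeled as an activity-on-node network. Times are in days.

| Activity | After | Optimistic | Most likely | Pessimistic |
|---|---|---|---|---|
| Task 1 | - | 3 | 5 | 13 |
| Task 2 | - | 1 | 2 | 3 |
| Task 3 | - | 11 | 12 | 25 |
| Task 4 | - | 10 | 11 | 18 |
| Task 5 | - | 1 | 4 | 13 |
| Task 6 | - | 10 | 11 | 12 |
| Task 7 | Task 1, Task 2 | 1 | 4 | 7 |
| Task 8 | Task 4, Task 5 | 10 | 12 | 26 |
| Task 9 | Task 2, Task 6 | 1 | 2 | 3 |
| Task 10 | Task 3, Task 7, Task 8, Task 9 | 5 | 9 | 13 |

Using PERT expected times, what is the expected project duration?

te_Task 1 = (3 + 4·5 + 13)/6 = 36/6 = 6
te_Task 2 = (1 + 4·2 + 3)/6 = 12/6 = 2
te_Task 3 = (11 + 4·12 + 25)/6 = 84/6 = 14
te_Task 4 = (10 + 4·11 + 18)/6 = 72/6 = 12
te_Task 5 = (1 + 4·4 + 13)/6 = 30/6 = 5
te_Task 6 = (10 + 4·11 + 12)/6 = 66/6 = 11
te_Task 7 = (1 + 4·4 + 7)/6 = 24/6 = 4
te_Task 8 = (10 + 4·12 + 26)/6 = 84/6 = 14
te_Task 9 = (1 + 4·2 + 3)/6 = 12/6 = 2
te_Task 10 = (5 + 4·9 + 13)/6 = 54/6 = 9

Forward pass:
ES_Task 1 = 0; EF_Task 1 = 6
ES_Task 2 = 0; EF_Task 2 = 2
ES_Task 3 = 0; EF_Task 3 = 14
ES_Task 4 = 0; EF_Task 4 = 12
ES_Task 5 = 0; EF_Task 5 = 5
ES_Task 6 = 0; EF_Task 6 = 11
ES_Task 7 = max(EF_Task 1=6, EF_Task 2=2) = 6; EF_Task 7 = 6+4 = 10
ES_Task 8 = max(EF_Task 4=12, EF_Task 5=5) = 12; EF_Task 8 = 12+14 = 26
ES_Task 9 = max(EF_Task 2=2, EF_Task 6=11) = 11; EF_Task 9 = 11+2 = 13
ES_Task 10 = max(EF_Task 3=14, EF_Task 7=10, EF_Task 8=26, EF_Task 9=13) = 26; EF_Task 10 = 26+9 = 35
Expected project duration μ = 35 days. Critical path: Task 4 → Task 8 → Task 10.

35 days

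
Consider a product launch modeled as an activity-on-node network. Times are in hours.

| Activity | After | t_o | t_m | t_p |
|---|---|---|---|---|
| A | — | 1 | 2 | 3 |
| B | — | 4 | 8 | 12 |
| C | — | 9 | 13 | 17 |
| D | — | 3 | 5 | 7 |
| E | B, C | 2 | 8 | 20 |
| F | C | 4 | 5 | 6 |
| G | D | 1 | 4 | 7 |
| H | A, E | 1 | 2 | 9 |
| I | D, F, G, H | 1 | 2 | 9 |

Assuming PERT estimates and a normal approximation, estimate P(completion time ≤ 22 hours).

te_A = (1 + 4·2 + 3)/6 = 12/6 = 2; σ²_A = ((3−1)/6)² = 0.111
te_B = (4 + 4·8 + 12)/6 = 48/6 = 8; σ²_B = ((12−4)/6)² = 1.778
te_C = (9 + 4·13 + 17)/6 = 78/6 = 13; σ²_C = ((17−9)/6)² = 1.778
te_D = (3 + 4·5 + 7)/6 = 30/6 = 5; σ²_D = ((7−3)/6)² = 0.444
te_E = (2 + 4·8 + 20)/6 = 54/6 = 9; σ²_E = ((20−2)/6)² = 9.000
te_F = (4 + 4·5 + 6)/6 = 30/6 = 5; σ²_F = ((6−4)/6)² = 0.111
te_G = (1 + 4·4 + 7)/6 = 24/6 = 4; σ²_G = ((7−1)/6)² = 1.000
te_H = (1 + 4·2 + 9)/6 = 18/6 = 3; σ²_H = ((9−1)/6)² = 1.778
te_I = (1 + 4·2 + 9)/6 = 18/6 = 3; σ²_I = ((9−1)/6)² = 1.778

Forward pass:
ES_A = 0; EF_A = 2
ES_B = 0; EF_B = 8
ES_C = 0; EF_C = 13
ES_D = 0; EF_D = 5
ES_E = max(EF_B=8, EF_C=13) = 13; EF_E = 13+9 = 22
ES_F = 13; EF_F = 13+5 = 18
ES_G = 5; EF_G = 5+4 = 9
ES_H = max(EF_A=2, EF_E=22) = 22; EF_H = 22+3 = 25
ES_I = max(EF_D=5, EF_F=18, EF_G=9, EF_H=25) = 25; EF_I = 25+3 = 28
Expected project duration μ = 28 hours. Critical path: C → E → H → I.

Variance along critical path = 1.778 + 9.000 + 1.778 + 1.778 = 14.333; σ = √14.333 = 3.786 hours.
Z = (22 − 28) / 3.786 = -1.585
P(T ≤ 22) = Φ(-1.585) ≈ 0.057

0.057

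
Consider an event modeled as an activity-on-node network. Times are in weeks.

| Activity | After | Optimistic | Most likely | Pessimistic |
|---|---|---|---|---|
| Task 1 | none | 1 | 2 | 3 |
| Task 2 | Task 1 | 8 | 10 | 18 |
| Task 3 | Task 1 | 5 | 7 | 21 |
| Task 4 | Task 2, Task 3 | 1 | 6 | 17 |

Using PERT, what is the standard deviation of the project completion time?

3.16 weeks

te_Task 1 = (1 + 4·2 + 3)/6 = 12/6 = 2; σ²_Task 1 = ((3−1)/6)² = 0.111
te_Task 2 = (8 + 4·10 + 18)/6 = 66/6 = 11; σ²_Task 2 = ((18−8)/6)² = 2.778
te_Task 3 = (5 + 4·7 + 21)/6 = 54/6 = 9; σ²_Task 3 = ((21−5)/6)² = 7.111
te_Task 4 = (1 + 4·6 + 17)/6 = 42/6 = 7; σ²_Task 4 = ((17−1)/6)² = 7.111

Forward pass:
ES_Task 1 = 0; EF_Task 1 = 2
ES_Task 2 = 2; EF_Task 2 = 2+11 = 13
ES_Task 3 = 2; EF_Task 3 = 2+9 = 11
ES_Task 4 = max(EF_Task 2=13, EF_Task 3=11) = 13; EF_Task 4 = 13+7 = 20
Expected project duration μ = 20 weeks. Critical path: Task 1 → Task 2 → Task 4.

Variance along critical path = 0.111 + 2.778 + 7.111 = 10.000
σ = √10.000 = 3.162 weeks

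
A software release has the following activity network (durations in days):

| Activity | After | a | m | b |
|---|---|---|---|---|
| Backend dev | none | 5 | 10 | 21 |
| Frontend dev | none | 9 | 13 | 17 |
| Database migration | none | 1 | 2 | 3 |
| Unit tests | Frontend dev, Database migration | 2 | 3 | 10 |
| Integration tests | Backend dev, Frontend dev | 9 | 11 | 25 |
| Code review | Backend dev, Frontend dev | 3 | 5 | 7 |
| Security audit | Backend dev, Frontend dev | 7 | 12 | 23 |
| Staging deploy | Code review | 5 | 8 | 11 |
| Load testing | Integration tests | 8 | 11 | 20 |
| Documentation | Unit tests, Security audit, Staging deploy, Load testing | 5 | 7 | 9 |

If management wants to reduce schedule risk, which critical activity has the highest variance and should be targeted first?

te_Backend dev = (5 + 4·10 + 21)/6 = 66/6 = 11; σ²_Backend dev = ((21−5)/6)² = 7.111
te_Frontend dev = (9 + 4·13 + 17)/6 = 78/6 = 13; σ²_Frontend dev = ((17−9)/6)² = 1.778
te_Database migration = (1 + 4·2 + 3)/6 = 12/6 = 2; σ²_Database migration = ((3−1)/6)² = 0.111
te_Unit tests = (2 + 4·3 + 10)/6 = 24/6 = 4; σ²_Unit tests = ((10−2)/6)² = 1.778
te_Integration tests = (9 + 4·11 + 25)/6 = 78/6 = 13; σ²_Integration tests = ((25−9)/6)² = 7.111
te_Code review = (3 + 4·5 + 7)/6 = 30/6 = 5; σ²_Code review = ((7−3)/6)² = 0.444
te_Security audit = (7 + 4·12 + 23)/6 = 78/6 = 13; σ²_Security audit = ((23−7)/6)² = 7.111
te_Staging deploy = (5 + 4·8 + 11)/6 = 48/6 = 8; σ²_Staging deploy = ((11−5)/6)² = 1.000
te_Load testing = (8 + 4·11 + 20)/6 = 72/6 = 12; σ²_Load testing = ((20−8)/6)² = 4.000
te_Documentation = (5 + 4·7 + 9)/6 = 42/6 = 7; σ²_Documentation = ((9−5)/6)² = 0.444

Forward pass:
ES_Backend dev = 0; EF_Backend dev = 11
ES_Frontend dev = 0; EF_Frontend dev = 13
ES_Database migration = 0; EF_Database migration = 2
ES_Unit tests = max(EF_Frontend dev=13, EF_Database migration=2) = 13; EF_Unit tests = 13+4 = 17
ES_Integration tests = max(EF_Backend dev=11, EF_Frontend dev=13) = 13; EF_Integration tests = 13+13 = 26
ES_Code review = max(EF_Backend dev=11, EF_Frontend dev=13) = 13; EF_Code review = 13+5 = 18
ES_Security audit = max(EF_Backend dev=11, EF_Frontend dev=13) = 13; EF_Security audit = 13+13 = 26
ES_Staging deploy = 18; EF_Staging deploy = 18+8 = 26
ES_Load testing = 26; EF_Load testing = 26+12 = 38
ES_Documentation = max(EF_Unit tests=17, EF_Security audit=26, EF_Staging deploy=26, EF_Load testing=38) = 38; EF_Documentation = 38+7 = 45
Expected project duration μ = 45 days. Critical path: Frontend dev → Integration tests → Load testing → Documentation.

Variances on critical path: σ²_Frontend dev=1.778, σ²_Integration tests=7.111, σ²_Load testing=4.000, σ²_Documentation=0.444.
Largest is σ²_Integration tests = 7.111.

Integration tests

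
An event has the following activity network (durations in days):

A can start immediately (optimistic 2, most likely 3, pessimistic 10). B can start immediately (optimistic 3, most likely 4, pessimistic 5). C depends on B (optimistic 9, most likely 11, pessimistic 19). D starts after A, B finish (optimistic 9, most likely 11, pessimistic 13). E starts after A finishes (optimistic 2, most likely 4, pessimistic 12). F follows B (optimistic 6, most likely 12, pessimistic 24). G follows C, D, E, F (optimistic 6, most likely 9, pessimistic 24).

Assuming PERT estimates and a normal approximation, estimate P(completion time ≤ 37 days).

0.983

te_A = (2 + 4·3 + 10)/6 = 24/6 = 4; σ²_A = ((10−2)/6)² = 1.778
te_B = (3 + 4·4 + 5)/6 = 24/6 = 4; σ²_B = ((5−3)/6)² = 0.111
te_C = (9 + 4·11 + 19)/6 = 72/6 = 12; σ²_C = ((19−9)/6)² = 2.778
te_D = (9 + 4·11 + 13)/6 = 66/6 = 11; σ²_D = ((13−9)/6)² = 0.444
te_E = (2 + 4·4 + 12)/6 = 30/6 = 5; σ²_E = ((12−2)/6)² = 2.778
te_F = (6 + 4·12 + 24)/6 = 78/6 = 13; σ²_F = ((24−6)/6)² = 9.000
te_G = (6 + 4·9 + 24)/6 = 66/6 = 11; σ²_G = ((24−6)/6)² = 9.000

Forward pass:
ES_A = 0; EF_A = 4
ES_B = 0; EF_B = 4
ES_C = 4; EF_C = 4+12 = 16
ES_D = max(EF_A=4, EF_B=4) = 4; EF_D = 4+11 = 15
ES_E = 4; EF_E = 4+5 = 9
ES_F = 4; EF_F = 4+13 = 17
ES_G = max(EF_C=16, EF_D=15, EF_E=9, EF_F=17) = 17; EF_G = 17+11 = 28
Expected project duration μ = 28 days. Critical path: B → F → G.

Variance along critical path = 0.111 + 9.000 + 9.000 = 18.111; σ = √18.111 = 4.256 days.
Z = (37 − 28) / 4.256 = 2.115
P(T ≤ 37) = Φ(2.115) ≈ 0.983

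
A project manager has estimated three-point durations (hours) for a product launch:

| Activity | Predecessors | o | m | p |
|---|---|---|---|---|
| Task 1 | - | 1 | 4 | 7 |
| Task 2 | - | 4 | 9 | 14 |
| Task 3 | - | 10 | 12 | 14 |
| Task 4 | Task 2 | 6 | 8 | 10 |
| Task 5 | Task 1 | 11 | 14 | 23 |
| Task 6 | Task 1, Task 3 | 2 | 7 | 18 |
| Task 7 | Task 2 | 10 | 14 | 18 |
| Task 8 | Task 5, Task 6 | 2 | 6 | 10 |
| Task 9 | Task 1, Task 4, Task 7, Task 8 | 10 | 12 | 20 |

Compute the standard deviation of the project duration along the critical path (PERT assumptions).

te_Task 1 = (1 + 4·4 + 7)/6 = 24/6 = 4; σ²_Task 1 = ((7−1)/6)² = 1.000
te_Task 2 = (4 + 4·9 + 14)/6 = 54/6 = 9; σ²_Task 2 = ((14−4)/6)² = 2.778
te_Task 3 = (10 + 4·12 + 14)/6 = 72/6 = 12; σ²_Task 3 = ((14−10)/6)² = 0.444
te_Task 4 = (6 + 4·8 + 10)/6 = 48/6 = 8; σ²_Task 4 = ((10−6)/6)² = 0.444
te_Task 5 = (11 + 4·14 + 23)/6 = 90/6 = 15; σ²_Task 5 = ((23−11)/6)² = 4.000
te_Task 6 = (2 + 4·7 + 18)/6 = 48/6 = 8; σ²_Task 6 = ((18−2)/6)² = 7.111
te_Task 7 = (10 + 4·14 + 18)/6 = 84/6 = 14; σ²_Task 7 = ((18−10)/6)² = 1.778
te_Task 8 = (2 + 4·6 + 10)/6 = 36/6 = 6; σ²_Task 8 = ((10−2)/6)² = 1.778
te_Task 9 = (10 + 4·12 + 20)/6 = 78/6 = 13; σ²_Task 9 = ((20−10)/6)² = 2.778

Forward pass:
ES_Task 1 = 0; EF_Task 1 = 4
ES_Task 2 = 0; EF_Task 2 = 9
ES_Task 3 = 0; EF_Task 3 = 12
ES_Task 4 = 9; EF_Task 4 = 9+8 = 17
ES_Task 5 = 4; EF_Task 5 = 4+15 = 19
ES_Task 6 = max(EF_Task 1=4, EF_Task 3=12) = 12; EF_Task 6 = 12+8 = 20
ES_Task 7 = 9; EF_Task 7 = 9+14 = 23
ES_Task 8 = max(EF_Task 5=19, EF_Task 6=20) = 20; EF_Task 8 = 20+6 = 26
ES_Task 9 = max(EF_Task 1=4, EF_Task 4=17, EF_Task 7=23, EF_Task 8=26) = 26; EF_Task 9 = 26+13 = 39
Expected project duration μ = 39 hours. Critical path: Task 3 → Task 6 → Task 8 → Task 9.

Variance along critical path = 0.444 + 7.111 + 1.778 + 2.778 = 12.111
σ = √12.111 = 3.480 hours

3.48 hours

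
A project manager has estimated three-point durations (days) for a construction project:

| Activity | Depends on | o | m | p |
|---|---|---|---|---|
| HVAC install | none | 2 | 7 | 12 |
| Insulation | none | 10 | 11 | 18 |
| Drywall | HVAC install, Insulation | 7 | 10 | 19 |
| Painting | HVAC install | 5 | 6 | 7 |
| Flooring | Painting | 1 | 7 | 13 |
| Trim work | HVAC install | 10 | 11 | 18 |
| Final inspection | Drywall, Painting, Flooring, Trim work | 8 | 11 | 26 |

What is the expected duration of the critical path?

36 days

te_HVAC install = (2 + 4·7 + 12)/6 = 42/6 = 7
te_Insulation = (10 + 4·11 + 18)/6 = 72/6 = 12
te_Drywall = (7 + 4·10 + 19)/6 = 66/6 = 11
te_Painting = (5 + 4·6 + 7)/6 = 36/6 = 6
te_Flooring = (1 + 4·7 + 13)/6 = 42/6 = 7
te_Trim work = (10 + 4·11 + 18)/6 = 72/6 = 12
te_Final inspection = (8 + 4·11 + 26)/6 = 78/6 = 13

Forward pass:
ES_HVAC install = 0; EF_HVAC install = 7
ES_Insulation = 0; EF_Insulation = 12
ES_Drywall = max(EF_HVAC install=7, EF_Insulation=12) = 12; EF_Drywall = 12+11 = 23
ES_Painting = 7; EF_Painting = 7+6 = 13
ES_Flooring = 13; EF_Flooring = 13+7 = 20
ES_Trim work = 7; EF_Trim work = 7+12 = 19
ES_Final inspection = max(EF_Drywall=23, EF_Painting=13, EF_Flooring=20, EF_Trim work=19) = 23; EF_Final inspection = 23+13 = 36
Expected project duration μ = 36 days. Critical path: Insulation → Drywall → Final inspection.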